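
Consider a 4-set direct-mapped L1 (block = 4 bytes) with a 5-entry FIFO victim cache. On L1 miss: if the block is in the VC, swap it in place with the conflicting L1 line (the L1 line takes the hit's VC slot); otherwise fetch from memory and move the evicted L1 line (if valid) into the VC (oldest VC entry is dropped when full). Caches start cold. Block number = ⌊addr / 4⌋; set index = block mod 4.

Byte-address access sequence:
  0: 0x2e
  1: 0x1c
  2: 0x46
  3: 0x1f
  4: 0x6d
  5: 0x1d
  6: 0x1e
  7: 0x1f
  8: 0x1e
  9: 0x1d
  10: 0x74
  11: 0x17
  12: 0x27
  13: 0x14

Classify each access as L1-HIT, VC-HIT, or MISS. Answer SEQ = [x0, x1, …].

#0 0x2e→b11/s3 MISS; vc=[]
#1 0x1c→b7/s3 MISS; vc=[11]
#2 0x46→b17/s1 MISS; vc=[11]
#3 0x1f→b7/s3 L1-HIT; vc=[11]
#4 0x6d→b27/s3 MISS; vc=[11,7]
#5 0x1d→b7/s3 VC-HIT; vc=[11,27]
#6 0x1e→b7/s3 L1-HIT; vc=[11,27]
#7 0x1f→b7/s3 L1-HIT; vc=[11,27]
#8 0x1e→b7/s3 L1-HIT; vc=[11,27]
#9 0x1d→b7/s3 L1-HIT; vc=[11,27]
#10 0x74→b29/s1 MISS; vc=[11,27,17]
#11 0x17→b5/s1 MISS; vc=[11,27,17,29]
#12 0x27→b9/s1 MISS; vc=[11,27,17,29,5]
#13 0x14→b5/s1 VC-HIT; vc=[11,27,17,29,9]

SEQ = [MISS, MISS, MISS, L1-HIT, MISS, VC-HIT, L1-HIT, L1-HIT, L1-HIT, L1-HIT, MISS, MISS, MISS, VC-HIT]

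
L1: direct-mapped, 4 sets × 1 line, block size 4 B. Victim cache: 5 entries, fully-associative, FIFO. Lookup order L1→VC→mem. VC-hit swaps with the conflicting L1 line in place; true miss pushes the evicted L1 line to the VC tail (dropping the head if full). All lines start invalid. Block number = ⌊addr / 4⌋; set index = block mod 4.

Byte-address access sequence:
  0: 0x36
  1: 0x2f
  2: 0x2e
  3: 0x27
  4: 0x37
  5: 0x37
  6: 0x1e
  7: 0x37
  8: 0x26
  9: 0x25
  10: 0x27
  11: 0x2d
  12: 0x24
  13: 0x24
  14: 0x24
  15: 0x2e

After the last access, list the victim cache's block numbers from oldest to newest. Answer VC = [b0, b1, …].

VC = [13, 7]

0: 0x36 (blk 13, set 1) → MISS  vc=[]
1: 0x2f (blk 11, set 3) → MISS  vc=[]
2: 0x2e (blk 11, set 3) → L1-HIT  vc=[]
3: 0x27 (blk 9, set 1) → MISS  vc=[13]
4: 0x37 (blk 13, set 1) → VC-HIT  vc=[9]
5: 0x37 (blk 13, set 1) → L1-HIT  vc=[9]
6: 0x1e (blk 7, set 3) → MISS  vc=[9, 11]
7: 0x37 (blk 13, set 1) → L1-HIT  vc=[9, 11]
8: 0x26 (blk 9, set 1) → VC-HIT  vc=[13, 11]
9: 0x25 (blk 9, set 1) → L1-HIT  vc=[13, 11]
10: 0x27 (blk 9, set 1) → L1-HIT  vc=[13, 11]
11: 0x2d (blk 11, set 3) → VC-HIT  vc=[13, 7]
12: 0x24 (blk 9, set 1) → L1-HIT  vc=[13, 7]
13: 0x24 (blk 9, set 1) → L1-HIT  vc=[13, 7]
14: 0x24 (blk 9, set 1) → L1-HIT  vc=[13, 7]
15: 0x2e (blk 11, set 3) → L1-HIT  vc=[13, 7]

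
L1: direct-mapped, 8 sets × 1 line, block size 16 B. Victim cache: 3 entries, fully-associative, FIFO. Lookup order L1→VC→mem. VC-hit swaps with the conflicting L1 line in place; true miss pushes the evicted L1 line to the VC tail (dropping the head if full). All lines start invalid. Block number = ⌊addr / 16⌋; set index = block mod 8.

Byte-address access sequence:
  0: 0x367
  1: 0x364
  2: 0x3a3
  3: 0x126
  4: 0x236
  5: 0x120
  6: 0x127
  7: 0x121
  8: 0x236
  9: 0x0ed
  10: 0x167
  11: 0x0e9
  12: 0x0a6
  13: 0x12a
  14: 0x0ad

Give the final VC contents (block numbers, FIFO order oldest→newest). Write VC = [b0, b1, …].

0: 0x367 (blk 54, set 6) → MISS  vc=[]
1: 0x364 (blk 54, set 6) → L1-HIT  vc=[]
2: 0x3a3 (blk 58, set 2) → MISS  vc=[]
3: 0x126 (blk 18, set 2) → MISS  vc=[58]
4: 0x236 (blk 35, set 3) → MISS  vc=[58]
5: 0x120 (blk 18, set 2) → L1-HIT  vc=[58]
6: 0x127 (blk 18, set 2) → L1-HIT  vc=[58]
7: 0x121 (blk 18, set 2) → L1-HIT  vc=[58]
8: 0x236 (blk 35, set 3) → L1-HIT  vc=[58]
9: 0xed (blk 14, set 6) → MISS  vc=[58, 54]
10: 0x167 (blk 22, set 6) → MISS  vc=[58, 54, 14]
11: 0xe9 (blk 14, set 6) → VC-HIT  vc=[58, 54, 22]
12: 0xa6 (blk 10, set 2) → MISS  vc=[54, 22, 18]
13: 0x12a (blk 18, set 2) → VC-HIT  vc=[54, 22, 10]
14: 0xad (blk 10, set 2) → VC-HIT  vc=[54, 22, 18]

VC = [54, 22, 18]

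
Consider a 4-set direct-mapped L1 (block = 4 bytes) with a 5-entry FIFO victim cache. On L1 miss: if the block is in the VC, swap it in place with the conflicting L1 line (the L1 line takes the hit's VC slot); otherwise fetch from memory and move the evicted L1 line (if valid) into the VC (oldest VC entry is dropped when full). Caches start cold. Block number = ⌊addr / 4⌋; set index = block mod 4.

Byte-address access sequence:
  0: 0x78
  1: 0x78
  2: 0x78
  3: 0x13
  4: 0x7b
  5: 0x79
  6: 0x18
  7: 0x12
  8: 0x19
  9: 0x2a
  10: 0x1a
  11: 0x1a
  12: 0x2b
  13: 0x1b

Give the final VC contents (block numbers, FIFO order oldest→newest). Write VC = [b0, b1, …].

VC = [30, 10]

  [0] addr=0x78 blk=30 s=2: MISS | VC []
  [1] addr=0x78 blk=30 s=2: L1-HIT | VC []
  [2] addr=0x78 blk=30 s=2: L1-HIT | VC []
  [3] addr=0x13 blk=4 s=0: MISS | VC []
  [4] addr=0x7b blk=30 s=2: L1-HIT | VC []
  [5] addr=0x79 blk=30 s=2: L1-HIT | VC []
  [6] addr=0x18 blk=6 s=2: MISS | VC [30]
  [7] addr=0x12 blk=4 s=0: L1-HIT | VC [30]
  [8] addr=0x19 blk=6 s=2: L1-HIT | VC [30]
  [9] addr=0x2a blk=10 s=2: MISS | VC [30, 6]
  [10] addr=0x1a blk=6 s=2: VC-HIT | VC [30, 10]
  [11] addr=0x1a blk=6 s=2: L1-HIT | VC [30, 10]
  [12] addr=0x2b blk=10 s=2: VC-HIT | VC [30, 6]
  [13] addr=0x1b blk=6 s=2: VC-HIT | VC [30, 10]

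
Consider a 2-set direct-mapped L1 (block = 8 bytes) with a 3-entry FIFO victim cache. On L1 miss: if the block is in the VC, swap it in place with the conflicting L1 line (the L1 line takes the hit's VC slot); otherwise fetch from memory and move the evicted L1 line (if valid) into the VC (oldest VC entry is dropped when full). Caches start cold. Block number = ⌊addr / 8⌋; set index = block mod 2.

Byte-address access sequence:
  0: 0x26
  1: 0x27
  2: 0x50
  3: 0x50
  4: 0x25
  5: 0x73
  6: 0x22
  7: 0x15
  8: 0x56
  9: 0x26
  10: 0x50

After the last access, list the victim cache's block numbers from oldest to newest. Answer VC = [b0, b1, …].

VC = [2, 14, 4]

0: 0x26 (blk 4, set 0) → MISS  vc=[]
1: 0x27 (blk 4, set 0) → L1-HIT  vc=[]
2: 0x50 (blk 10, set 0) → MISS  vc=[4]
3: 0x50 (blk 10, set 0) → L1-HIT  vc=[4]
4: 0x25 (blk 4, set 0) → VC-HIT  vc=[10]
5: 0x73 (blk 14, set 0) → MISS  vc=[10, 4]
6: 0x22 (blk 4, set 0) → VC-HIT  vc=[10, 14]
7: 0x15 (blk 2, set 0) → MISS  vc=[10, 14, 4]
8: 0x56 (blk 10, set 0) → VC-HIT  vc=[2, 14, 4]
9: 0x26 (blk 4, set 0) → VC-HIT  vc=[2, 14, 10]
10: 0x50 (blk 10, set 0) → VC-HIT  vc=[2, 14, 4]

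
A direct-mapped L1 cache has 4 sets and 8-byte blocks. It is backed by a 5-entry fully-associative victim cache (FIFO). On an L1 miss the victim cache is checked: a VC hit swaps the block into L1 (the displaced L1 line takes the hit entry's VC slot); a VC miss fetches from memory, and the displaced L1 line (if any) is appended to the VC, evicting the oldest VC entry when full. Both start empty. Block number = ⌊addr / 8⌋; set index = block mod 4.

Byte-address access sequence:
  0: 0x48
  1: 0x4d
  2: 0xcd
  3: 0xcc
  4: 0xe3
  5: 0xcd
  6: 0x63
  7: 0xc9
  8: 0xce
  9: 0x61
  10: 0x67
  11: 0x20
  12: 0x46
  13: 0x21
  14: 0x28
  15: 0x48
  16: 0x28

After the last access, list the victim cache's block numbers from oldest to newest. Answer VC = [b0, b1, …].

  [0] addr=0x48 blk=9 s=1: MISS | VC []
  [1] addr=0x4d blk=9 s=1: L1-HIT | VC []
  [2] addr=0xcd blk=25 s=1: MISS | VC [9]
  [3] addr=0xcc blk=25 s=1: L1-HIT | VC [9]
  [4] addr=0xe3 blk=28 s=0: MISS | VC [9]
  [5] addr=0xcd blk=25 s=1: L1-HIT | VC [9]
  [6] addr=0x63 blk=12 s=0: MISS | VC [9, 28]
  [7] addr=0xc9 blk=25 s=1: L1-HIT | VC [9, 28]
  [8] addr=0xce blk=25 s=1: L1-HIT | VC [9, 28]
  [9] addr=0x61 blk=12 s=0: L1-HIT | VC [9, 28]
  [10] addr=0x67 blk=12 s=0: L1-HIT | VC [9, 28]
  [11] addr=0x20 blk=4 s=0: MISS | VC [9, 28, 12]
  [12] addr=0x46 blk=8 s=0: MISS | VC [9, 28, 12, 4]
  [13] addr=0x21 blk=4 s=0: VC-HIT | VC [9, 28, 12, 8]
  [14] addr=0x28 blk=5 s=1: MISS | VC [9, 28, 12, 8, 25]
  [15] addr=0x48 blk=9 s=1: VC-HIT | VC [5, 28, 12, 8, 25]
  [16] addr=0x28 blk=5 s=1: VC-HIT | VC [9, 28, 12, 8, 25]

VC = [9, 28, 12, 8, 25]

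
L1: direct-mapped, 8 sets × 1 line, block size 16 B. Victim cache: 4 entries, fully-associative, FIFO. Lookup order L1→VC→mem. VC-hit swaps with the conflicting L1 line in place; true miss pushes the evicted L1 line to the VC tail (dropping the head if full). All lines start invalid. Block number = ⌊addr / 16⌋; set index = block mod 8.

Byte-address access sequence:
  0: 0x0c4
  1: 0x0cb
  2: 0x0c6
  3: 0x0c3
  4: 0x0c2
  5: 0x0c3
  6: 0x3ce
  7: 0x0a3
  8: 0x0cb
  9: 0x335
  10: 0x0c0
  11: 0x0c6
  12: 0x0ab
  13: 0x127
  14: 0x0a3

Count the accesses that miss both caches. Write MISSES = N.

  [0] addr=0xc4 blk=12 s=4: MISS | VC []
  [1] addr=0xcb blk=12 s=4: L1-HIT | VC []
  [2] addr=0xc6 blk=12 s=4: L1-HIT | VC []
  [3] addr=0xc3 blk=12 s=4: L1-HIT | VC []
  [4] addr=0xc2 blk=12 s=4: L1-HIT | VC []
  [5] addr=0xc3 blk=12 s=4: L1-HIT | VC []
  [6] addr=0x3ce blk=60 s=4: MISS | VC [12]
  [7] addr=0xa3 blk=10 s=2: MISS | VC [12]
  [8] addr=0xcb blk=12 s=4: VC-HIT | VC [60]
  [9] addr=0x335 blk=51 s=3: MISS | VC [60]
  [10] addr=0xc0 blk=12 s=4: L1-HIT | VC [60]
  [11] addr=0xc6 blk=12 s=4: L1-HIT | VC [60]
  [12] addr=0xab blk=10 s=2: L1-HIT | VC [60]
  [13] addr=0x127 blk=18 s=2: MISS | VC [60, 10]
  [14] addr=0xa3 blk=10 s=2: VC-HIT | VC [60, 18]

MISSES = 5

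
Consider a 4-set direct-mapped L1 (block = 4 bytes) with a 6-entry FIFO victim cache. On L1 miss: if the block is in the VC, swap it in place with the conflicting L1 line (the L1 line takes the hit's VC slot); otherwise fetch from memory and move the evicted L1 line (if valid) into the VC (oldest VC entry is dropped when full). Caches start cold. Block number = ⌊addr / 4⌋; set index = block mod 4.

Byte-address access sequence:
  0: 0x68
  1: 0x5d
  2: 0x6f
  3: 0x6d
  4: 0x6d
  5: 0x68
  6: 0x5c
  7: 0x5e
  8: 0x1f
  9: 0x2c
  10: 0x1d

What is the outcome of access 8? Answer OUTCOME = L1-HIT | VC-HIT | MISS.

OUTCOME = MISS

  [0] addr=0x68 blk=26 s=2: MISS | VC []
  [1] addr=0x5d blk=23 s=3: MISS | VC []
  [2] addr=0x6f blk=27 s=3: MISS | VC [23]
  [3] addr=0x6d blk=27 s=3: L1-HIT | VC [23]
  [4] addr=0x6d blk=27 s=3: L1-HIT | VC [23]
  [5] addr=0x68 blk=26 s=2: L1-HIT | VC [23]
  [6] addr=0x5c blk=23 s=3: VC-HIT | VC [27]
  [7] addr=0x5e blk=23 s=3: L1-HIT | VC [27]
  [8] addr=0x1f blk=7 s=3: MISS | VC [27, 23]
  [9] addr=0x2c blk=11 s=3: MISS | VC [27, 23, 7]
  [10] addr=0x1d blk=7 s=3: VC-HIT | VC [27, 23, 11]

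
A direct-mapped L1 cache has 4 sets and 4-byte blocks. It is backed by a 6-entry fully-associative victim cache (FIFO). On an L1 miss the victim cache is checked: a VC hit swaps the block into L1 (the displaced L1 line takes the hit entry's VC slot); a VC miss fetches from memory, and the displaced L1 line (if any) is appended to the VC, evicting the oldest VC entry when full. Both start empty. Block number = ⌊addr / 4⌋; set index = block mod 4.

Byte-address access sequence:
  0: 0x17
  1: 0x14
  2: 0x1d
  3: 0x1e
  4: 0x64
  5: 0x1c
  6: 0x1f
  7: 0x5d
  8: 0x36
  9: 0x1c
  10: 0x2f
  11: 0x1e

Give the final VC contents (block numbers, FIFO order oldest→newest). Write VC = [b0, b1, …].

VC = [5, 23, 25, 11]

0: 0x17 (blk 5, set 1) → MISS  vc=[]
1: 0x14 (blk 5, set 1) → L1-HIT  vc=[]
2: 0x1d (blk 7, set 3) → MISS  vc=[]
3: 0x1e (blk 7, set 3) → L1-HIT  vc=[]
4: 0x64 (blk 25, set 1) → MISS  vc=[5]
5: 0x1c (blk 7, set 3) → L1-HIT  vc=[5]
6: 0x1f (blk 7, set 3) → L1-HIT  vc=[5]
7: 0x5d (blk 23, set 3) → MISS  vc=[5, 7]
8: 0x36 (blk 13, set 1) → MISS  vc=[5, 7, 25]
9: 0x1c (blk 7, set 3) → VC-HIT  vc=[5, 23, 25]
10: 0x2f (blk 11, set 3) → MISS  vc=[5, 23, 25, 7]
11: 0x1e (blk 7, set 3) → VC-HIT  vc=[5, 23, 25, 11]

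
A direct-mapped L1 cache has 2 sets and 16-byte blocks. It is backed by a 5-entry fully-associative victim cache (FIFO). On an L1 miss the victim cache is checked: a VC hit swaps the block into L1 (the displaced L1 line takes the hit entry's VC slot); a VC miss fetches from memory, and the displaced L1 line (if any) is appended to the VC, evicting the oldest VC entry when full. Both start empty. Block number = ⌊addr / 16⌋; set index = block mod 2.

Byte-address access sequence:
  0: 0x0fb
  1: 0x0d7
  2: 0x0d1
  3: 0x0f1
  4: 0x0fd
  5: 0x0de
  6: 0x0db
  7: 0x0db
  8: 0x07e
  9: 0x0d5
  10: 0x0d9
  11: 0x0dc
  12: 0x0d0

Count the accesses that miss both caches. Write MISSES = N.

#0 0xfb→b15/s1 MISS; vc=[]
#1 0xd7→b13/s1 MISS; vc=[15]
#2 0xd1→b13/s1 L1-HIT; vc=[15]
#3 0xf1→b15/s1 VC-HIT; vc=[13]
#4 0xfd→b15/s1 L1-HIT; vc=[13]
#5 0xde→b13/s1 VC-HIT; vc=[15]
#6 0xdb→b13/s1 L1-HIT; vc=[15]
#7 0xdb→b13/s1 L1-HIT; vc=[15]
#8 0x7e→b7/s1 MISS; vc=[15,13]
#9 0xd5→b13/s1 VC-HIT; vc=[15,7]
#10 0xd9→b13/s1 L1-HIT; vc=[15,7]
#11 0xdc→b13/s1 L1-HIT; vc=[15,7]
#12 0xd0→b13/s1 L1-HIT; vc=[15,7]

MISSES = 3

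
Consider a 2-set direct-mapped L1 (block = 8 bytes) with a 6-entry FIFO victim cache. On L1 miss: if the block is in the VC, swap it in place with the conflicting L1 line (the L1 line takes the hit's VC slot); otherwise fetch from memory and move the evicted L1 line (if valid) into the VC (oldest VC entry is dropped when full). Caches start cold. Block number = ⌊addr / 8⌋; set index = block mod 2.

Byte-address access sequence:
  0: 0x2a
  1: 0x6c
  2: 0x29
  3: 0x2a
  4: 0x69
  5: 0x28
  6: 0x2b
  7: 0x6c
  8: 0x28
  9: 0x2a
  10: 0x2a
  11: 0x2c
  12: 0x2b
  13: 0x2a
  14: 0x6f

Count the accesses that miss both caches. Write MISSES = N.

MISSES = 2

0: 0x2a (blk 5, set 1) → MISS  vc=[]
1: 0x6c (blk 13, set 1) → MISS  vc=[5]
2: 0x29 (blk 5, set 1) → VC-HIT  vc=[13]
3: 0x2a (blk 5, set 1) → L1-HIT  vc=[13]
4: 0x69 (blk 13, set 1) → VC-HIT  vc=[5]
5: 0x28 (blk 5, set 1) → VC-HIT  vc=[13]
6: 0x2b (blk 5, set 1) → L1-HIT  vc=[13]
7: 0x6c (blk 13, set 1) → VC-HIT  vc=[5]
8: 0x28 (blk 5, set 1) → VC-HIT  vc=[13]
9: 0x2a (blk 5, set 1) → L1-HIT  vc=[13]
10: 0x2a (blk 5, set 1) → L1-HIT  vc=[13]
11: 0x2c (blk 5, set 1) → L1-HIT  vc=[13]
12: 0x2b (blk 5, set 1) → L1-HIT  vc=[13]
13: 0x2a (blk 5, set 1) → L1-HIT  vc=[13]
14: 0x6f (blk 13, set 1) → VC-HIT  vc=[5]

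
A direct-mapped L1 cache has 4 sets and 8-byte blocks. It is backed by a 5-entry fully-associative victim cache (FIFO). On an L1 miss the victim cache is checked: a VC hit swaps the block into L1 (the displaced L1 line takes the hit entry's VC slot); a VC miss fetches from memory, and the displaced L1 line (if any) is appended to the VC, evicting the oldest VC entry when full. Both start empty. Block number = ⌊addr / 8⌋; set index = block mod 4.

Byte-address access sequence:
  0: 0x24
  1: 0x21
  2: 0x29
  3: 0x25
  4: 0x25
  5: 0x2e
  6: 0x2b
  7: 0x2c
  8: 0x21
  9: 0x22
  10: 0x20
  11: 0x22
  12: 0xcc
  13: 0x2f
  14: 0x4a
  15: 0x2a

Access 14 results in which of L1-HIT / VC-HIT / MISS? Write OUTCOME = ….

OUTCOME = MISS

0: 0x24 (blk 4, set 0) → MISS  vc=[]
1: 0x21 (blk 4, set 0) → L1-HIT  vc=[]
2: 0x29 (blk 5, set 1) → MISS  vc=[]
3: 0x25 (blk 4, set 0) → L1-HIT  vc=[]
4: 0x25 (blk 4, set 0) → L1-HIT  vc=[]
5: 0x2e (blk 5, set 1) → L1-HIT  vc=[]
6: 0x2b (blk 5, set 1) → L1-HIT  vc=[]
7: 0x2c (blk 5, set 1) → L1-HIT  vc=[]
8: 0x21 (blk 4, set 0) → L1-HIT  vc=[]
9: 0x22 (blk 4, set 0) → L1-HIT  vc=[]
10: 0x20 (blk 4, set 0) → L1-HIT  vc=[]
11: 0x22 (blk 4, set 0) → L1-HIT  vc=[]
12: 0xcc (blk 25, set 1) → MISS  vc=[5]
13: 0x2f (blk 5, set 1) → VC-HIT  vc=[25]
14: 0x4a (blk 9, set 1) → MISS  vc=[25, 5]
15: 0x2a (blk 5, set 1) → VC-HIT  vc=[25, 9]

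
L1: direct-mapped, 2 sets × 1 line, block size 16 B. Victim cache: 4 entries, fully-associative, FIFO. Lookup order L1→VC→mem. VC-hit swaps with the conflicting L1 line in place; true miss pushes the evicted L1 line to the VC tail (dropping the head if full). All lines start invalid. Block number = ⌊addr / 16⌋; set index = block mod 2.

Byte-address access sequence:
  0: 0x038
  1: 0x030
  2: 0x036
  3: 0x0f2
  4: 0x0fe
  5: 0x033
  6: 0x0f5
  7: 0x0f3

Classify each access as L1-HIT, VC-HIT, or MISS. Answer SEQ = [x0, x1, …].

#0 0x38→b3/s1 MISS; vc=[]
#1 0x30→b3/s1 L1-HIT; vc=[]
#2 0x36→b3/s1 L1-HIT; vc=[]
#3 0xf2→b15/s1 MISS; vc=[3]
#4 0xfe→b15/s1 L1-HIT; vc=[3]
#5 0x33→b3/s1 VC-HIT; vc=[15]
#6 0xf5→b15/s1 VC-HIT; vc=[3]
#7 0xf3→b15/s1 L1-HIT; vc=[3]

SEQ = [MISS, L1-HIT, L1-HIT, MISS, L1-HIT, VC-HIT, VC-HIT, L1-HIT]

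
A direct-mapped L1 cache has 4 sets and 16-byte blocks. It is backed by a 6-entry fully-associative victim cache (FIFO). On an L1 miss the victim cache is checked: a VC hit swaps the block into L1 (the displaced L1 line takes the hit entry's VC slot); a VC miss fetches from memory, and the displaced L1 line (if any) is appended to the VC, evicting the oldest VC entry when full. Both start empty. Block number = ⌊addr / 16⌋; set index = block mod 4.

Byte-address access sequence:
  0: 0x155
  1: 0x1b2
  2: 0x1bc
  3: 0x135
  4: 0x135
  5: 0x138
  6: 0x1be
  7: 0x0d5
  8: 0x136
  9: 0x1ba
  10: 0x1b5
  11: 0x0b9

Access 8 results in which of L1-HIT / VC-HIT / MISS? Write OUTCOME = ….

0: 0x155 (blk 21, set 1) → MISS  vc=[]
1: 0x1b2 (blk 27, set 3) → MISS  vc=[]
2: 0x1bc (blk 27, set 3) → L1-HIT  vc=[]
3: 0x135 (blk 19, set 3) → MISS  vc=[27]
4: 0x135 (blk 19, set 3) → L1-HIT  vc=[27]
5: 0x138 (blk 19, set 3) → L1-HIT  vc=[27]
6: 0x1be (blk 27, set 3) → VC-HIT  vc=[19]
7: 0xd5 (blk 13, set 1) → MISS  vc=[19, 21]
8: 0x136 (blk 19, set 3) → VC-HIT  vc=[27, 21]
9: 0x1ba (blk 27, set 3) → VC-HIT  vc=[19, 21]
10: 0x1b5 (blk 27, set 3) → L1-HIT  vc=[19, 21]
11: 0xb9 (blk 11, set 3) → MISS  vc=[19, 21, 27]

OUTCOME = VC-HIT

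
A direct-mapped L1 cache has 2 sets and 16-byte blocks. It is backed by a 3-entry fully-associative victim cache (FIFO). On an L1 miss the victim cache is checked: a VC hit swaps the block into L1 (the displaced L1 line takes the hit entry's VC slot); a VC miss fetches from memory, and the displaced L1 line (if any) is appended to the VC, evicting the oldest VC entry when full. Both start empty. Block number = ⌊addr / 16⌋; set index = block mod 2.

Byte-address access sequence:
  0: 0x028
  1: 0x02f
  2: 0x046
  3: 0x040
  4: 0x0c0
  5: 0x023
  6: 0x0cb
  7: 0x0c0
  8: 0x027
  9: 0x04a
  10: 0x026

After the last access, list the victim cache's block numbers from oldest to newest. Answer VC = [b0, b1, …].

VC = [12, 4]

#0 0x28→b2/s0 MISS; vc=[]
#1 0x2f→b2/s0 L1-HIT; vc=[]
#2 0x46→b4/s0 MISS; vc=[2]
#3 0x40→b4/s0 L1-HIT; vc=[2]
#4 0xc0→b12/s0 MISS; vc=[2,4]
#5 0x23→b2/s0 VC-HIT; vc=[12,4]
#6 0xcb→b12/s0 VC-HIT; vc=[2,4]
#7 0xc0→b12/s0 L1-HIT; vc=[2,4]
#8 0x27→b2/s0 VC-HIT; vc=[12,4]
#9 0x4a→b4/s0 VC-HIT; vc=[12,2]
#10 0x26→b2/s0 VC-HIT; vc=[12,4]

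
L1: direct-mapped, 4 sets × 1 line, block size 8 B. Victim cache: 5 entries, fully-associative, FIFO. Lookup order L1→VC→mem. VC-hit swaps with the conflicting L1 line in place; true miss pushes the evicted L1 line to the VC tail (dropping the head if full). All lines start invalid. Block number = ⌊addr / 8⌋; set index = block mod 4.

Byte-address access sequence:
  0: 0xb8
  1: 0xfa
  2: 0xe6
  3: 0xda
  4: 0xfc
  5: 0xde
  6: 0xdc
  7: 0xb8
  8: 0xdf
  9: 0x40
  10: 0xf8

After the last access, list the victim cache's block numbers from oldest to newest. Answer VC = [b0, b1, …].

VC = [23, 27, 28]

  [0] addr=0xb8 blk=23 s=3: MISS | VC []
  [1] addr=0xfa blk=31 s=3: MISS | VC [23]
  [2] addr=0xe6 blk=28 s=0: MISS | VC [23]
  [3] addr=0xda blk=27 s=3: MISS | VC [23, 31]
  [4] addr=0xfc blk=31 s=3: VC-HIT | VC [23, 27]
  [5] addr=0xde blk=27 s=3: VC-HIT | VC [23, 31]
  [6] addr=0xdc blk=27 s=3: L1-HIT | VC [23, 31]
  [7] addr=0xb8 blk=23 s=3: VC-HIT | VC [27, 31]
  [8] addr=0xdf blk=27 s=3: VC-HIT | VC [23, 31]
  [9] addr=0x40 blk=8 s=0: MISS | VC [23, 31, 28]
  [10] addr=0xf8 blk=31 s=3: VC-HIT | VC [23, 27, 28]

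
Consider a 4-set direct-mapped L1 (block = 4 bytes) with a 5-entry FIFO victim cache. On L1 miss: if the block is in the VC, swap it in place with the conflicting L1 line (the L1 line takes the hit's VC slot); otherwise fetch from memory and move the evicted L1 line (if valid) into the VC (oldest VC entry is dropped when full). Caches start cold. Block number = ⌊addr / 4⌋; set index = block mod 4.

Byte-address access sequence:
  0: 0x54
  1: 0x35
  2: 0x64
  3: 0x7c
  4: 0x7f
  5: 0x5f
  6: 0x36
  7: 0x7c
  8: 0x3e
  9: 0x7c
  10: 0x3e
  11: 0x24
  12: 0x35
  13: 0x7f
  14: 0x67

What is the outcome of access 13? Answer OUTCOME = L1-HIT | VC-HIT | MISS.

OUTCOME = VC-HIT

#0 0x54→b21/s1 MISS; vc=[]
#1 0x35→b13/s1 MISS; vc=[21]
#2 0x64→b25/s1 MISS; vc=[21,13]
#3 0x7c→b31/s3 MISS; vc=[21,13]
#4 0x7f→b31/s3 L1-HIT; vc=[21,13]
#5 0x5f→b23/s3 MISS; vc=[21,13,31]
#6 0x36→b13/s1 VC-HIT; vc=[21,25,31]
#7 0x7c→b31/s3 VC-HIT; vc=[21,25,23]
#8 0x3e→b15/s3 MISS; vc=[21,25,23,31]
#9 0x7c→b31/s3 VC-HIT; vc=[21,25,23,15]
#10 0x3e→b15/s3 VC-HIT; vc=[21,25,23,31]
#11 0x24→b9/s1 MISS; vc=[21,25,23,31,13]
#12 0x35→b13/s1 VC-HIT; vc=[21,25,23,31,9]
#13 0x7f→b31/s3 VC-HIT; vc=[21,25,23,15,9]
#14 0x67→b25/s1 VC-HIT; vc=[21,13,23,15,9]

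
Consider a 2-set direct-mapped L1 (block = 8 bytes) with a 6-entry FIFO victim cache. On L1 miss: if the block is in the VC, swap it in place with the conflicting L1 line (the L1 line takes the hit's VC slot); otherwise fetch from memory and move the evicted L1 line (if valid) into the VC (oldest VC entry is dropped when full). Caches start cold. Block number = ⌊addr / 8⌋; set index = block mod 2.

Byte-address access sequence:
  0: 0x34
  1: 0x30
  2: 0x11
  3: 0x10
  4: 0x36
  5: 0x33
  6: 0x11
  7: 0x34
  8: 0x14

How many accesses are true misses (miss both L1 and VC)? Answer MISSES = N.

  [0] addr=0x34 blk=6 s=0: MISS | VC []
  [1] addr=0x30 blk=6 s=0: L1-HIT | VC []
  [2] addr=0x11 blk=2 s=0: MISS | VC [6]
  [3] addr=0x10 blk=2 s=0: L1-HIT | VC [6]
  [4] addr=0x36 blk=6 s=0: VC-HIT | VC [2]
  [5] addr=0x33 blk=6 s=0: L1-HIT | VC [2]
  [6] addr=0x11 blk=2 s=0: VC-HIT | VC [6]
  [7] addr=0x34 blk=6 s=0: VC-HIT | VC [2]
  [8] addr=0x14 blk=2 s=0: VC-HIT | VC [6]

MISSES = 2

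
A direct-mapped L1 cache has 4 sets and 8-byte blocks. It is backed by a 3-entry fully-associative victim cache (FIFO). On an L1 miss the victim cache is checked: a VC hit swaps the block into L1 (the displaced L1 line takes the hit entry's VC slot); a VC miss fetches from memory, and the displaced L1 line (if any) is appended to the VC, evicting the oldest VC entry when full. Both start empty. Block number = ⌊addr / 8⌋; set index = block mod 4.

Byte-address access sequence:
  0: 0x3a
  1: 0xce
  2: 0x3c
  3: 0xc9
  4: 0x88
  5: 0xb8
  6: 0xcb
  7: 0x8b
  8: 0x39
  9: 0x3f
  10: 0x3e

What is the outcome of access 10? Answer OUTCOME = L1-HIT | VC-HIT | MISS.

OUTCOME = L1-HIT

#0 0x3a→b7/s3 MISS; vc=[]
#1 0xce→b25/s1 MISS; vc=[]
#2 0x3c→b7/s3 L1-HIT; vc=[]
#3 0xc9→b25/s1 L1-HIT; vc=[]
#4 0x88→b17/s1 MISS; vc=[25]
#5 0xb8→b23/s3 MISS; vc=[25,7]
#6 0xcb→b25/s1 VC-HIT; vc=[17,7]
#7 0x8b→b17/s1 VC-HIT; vc=[25,7]
#8 0x39→b7/s3 VC-HIT; vc=[25,23]
#9 0x3f→b7/s3 L1-HIT; vc=[25,23]
#10 0x3e→b7/s3 L1-HIT; vc=[25,23]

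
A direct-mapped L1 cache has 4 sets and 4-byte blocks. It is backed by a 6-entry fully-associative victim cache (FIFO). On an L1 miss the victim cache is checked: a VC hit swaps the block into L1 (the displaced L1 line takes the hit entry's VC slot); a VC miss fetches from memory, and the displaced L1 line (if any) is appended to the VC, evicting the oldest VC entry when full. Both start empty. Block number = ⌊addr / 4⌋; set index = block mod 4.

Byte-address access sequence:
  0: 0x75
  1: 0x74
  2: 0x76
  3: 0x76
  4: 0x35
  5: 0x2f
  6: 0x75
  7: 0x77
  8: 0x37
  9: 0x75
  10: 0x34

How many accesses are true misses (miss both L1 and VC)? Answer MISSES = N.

MISSES = 3

0: 0x75 (blk 29, set 1) → MISS  vc=[]
1: 0x74 (blk 29, set 1) → L1-HIT  vc=[]
2: 0x76 (blk 29, set 1) → L1-HIT  vc=[]
3: 0x76 (blk 29, set 1) → L1-HIT  vc=[]
4: 0x35 (blk 13, set 1) → MISS  vc=[29]
5: 0x2f (blk 11, set 3) → MISS  vc=[29]
6: 0x75 (blk 29, set 1) → VC-HIT  vc=[13]
7: 0x77 (blk 29, set 1) → L1-HIT  vc=[13]
8: 0x37 (blk 13, set 1) → VC-HIT  vc=[29]
9: 0x75 (blk 29, set 1) → VC-HIT  vc=[13]
10: 0x34 (blk 13, set 1) → VC-HIT  vc=[29]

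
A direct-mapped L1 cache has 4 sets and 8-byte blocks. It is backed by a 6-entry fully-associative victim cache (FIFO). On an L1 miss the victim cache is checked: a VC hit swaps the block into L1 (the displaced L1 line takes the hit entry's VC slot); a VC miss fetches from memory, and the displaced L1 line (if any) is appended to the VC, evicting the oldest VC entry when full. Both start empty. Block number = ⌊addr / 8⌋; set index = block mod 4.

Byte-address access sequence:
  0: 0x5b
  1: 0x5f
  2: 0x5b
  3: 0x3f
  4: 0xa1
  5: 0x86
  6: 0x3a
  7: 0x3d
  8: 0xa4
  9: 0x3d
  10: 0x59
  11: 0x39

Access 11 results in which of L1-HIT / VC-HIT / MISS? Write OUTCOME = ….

OUTCOME = VC-HIT

0: 0x5b (blk 11, set 3) → MISS  vc=[]
1: 0x5f (blk 11, set 3) → L1-HIT  vc=[]
2: 0x5b (blk 11, set 3) → L1-HIT  vc=[]
3: 0x3f (blk 7, set 3) → MISS  vc=[11]
4: 0xa1 (blk 20, set 0) → MISS  vc=[11]
5: 0x86 (blk 16, set 0) → MISS  vc=[11, 20]
6: 0x3a (blk 7, set 3) → L1-HIT  vc=[11, 20]
7: 0x3d (blk 7, set 3) → L1-HIT  vc=[11, 20]
8: 0xa4 (blk 20, set 0) → VC-HIT  vc=[11, 16]
9: 0x3d (blk 7, set 3) → L1-HIT  vc=[11, 16]
10: 0x59 (blk 11, set 3) → VC-HIT  vc=[7, 16]
11: 0x39 (blk 7, set 3) → VC-HIT  vc=[11, 16]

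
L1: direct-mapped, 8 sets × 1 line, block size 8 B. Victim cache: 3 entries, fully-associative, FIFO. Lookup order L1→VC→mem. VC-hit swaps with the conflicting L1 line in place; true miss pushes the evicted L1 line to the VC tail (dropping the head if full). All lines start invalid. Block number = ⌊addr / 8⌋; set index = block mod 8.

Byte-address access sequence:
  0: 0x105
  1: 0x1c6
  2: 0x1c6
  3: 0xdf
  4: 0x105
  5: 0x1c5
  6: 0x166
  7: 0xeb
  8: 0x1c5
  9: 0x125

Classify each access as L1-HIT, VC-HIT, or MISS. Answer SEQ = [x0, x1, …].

  [0] addr=0x105 blk=32 s=0: MISS | VC []
  [1] addr=0x1c6 blk=56 s=0: MISS | VC [32]
  [2] addr=0x1c6 blk=56 s=0: L1-HIT | VC [32]
  [3] addr=0xdf blk=27 s=3: MISS | VC [32]
  [4] addr=0x105 blk=32 s=0: VC-HIT | VC [56]
  [5] addr=0x1c5 blk=56 s=0: VC-HIT | VC [32]
  [6] addr=0x166 blk=44 s=4: MISS | VC [32]
  [7] addr=0xeb blk=29 s=5: MISS | VC [32]
  [8] addr=0x1c5 blk=56 s=0: L1-HIT | VC [32]
  [9] addr=0x125 blk=36 s=4: MISS | VC [32, 44]

SEQ = [MISS, MISS, L1-HIT, MISS, VC-HIT, VC-HIT, MISS, MISS, L1-HIT, MISS]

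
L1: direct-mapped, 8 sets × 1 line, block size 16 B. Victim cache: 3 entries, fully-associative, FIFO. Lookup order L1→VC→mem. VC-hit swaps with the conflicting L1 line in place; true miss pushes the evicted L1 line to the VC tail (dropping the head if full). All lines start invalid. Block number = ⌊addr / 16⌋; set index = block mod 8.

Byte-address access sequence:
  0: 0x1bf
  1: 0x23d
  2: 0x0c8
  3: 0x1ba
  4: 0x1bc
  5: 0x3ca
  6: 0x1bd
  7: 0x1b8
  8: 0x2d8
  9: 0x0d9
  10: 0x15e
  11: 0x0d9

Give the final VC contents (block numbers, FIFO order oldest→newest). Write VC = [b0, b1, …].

VC = [12, 45, 21]

0: 0x1bf (blk 27, set 3) → MISS  vc=[]
1: 0x23d (blk 35, set 3) → MISS  vc=[27]
2: 0xc8 (blk 12, set 4) → MISS  vc=[27]
3: 0x1ba (blk 27, set 3) → VC-HIT  vc=[35]
4: 0x1bc (blk 27, set 3) → L1-HIT  vc=[35]
5: 0x3ca (blk 60, set 4) → MISS  vc=[35, 12]
6: 0x1bd (blk 27, set 3) → L1-HIT  vc=[35, 12]
7: 0x1b8 (blk 27, set 3) → L1-HIT  vc=[35, 12]
8: 0x2d8 (blk 45, set 5) → MISS  vc=[35, 12]
9: 0xd9 (blk 13, set 5) → MISS  vc=[35, 12, 45]
10: 0x15e (blk 21, set 5) → MISS  vc=[12, 45, 13]
11: 0xd9 (blk 13, set 5) → VC-HIT  vc=[12, 45, 21]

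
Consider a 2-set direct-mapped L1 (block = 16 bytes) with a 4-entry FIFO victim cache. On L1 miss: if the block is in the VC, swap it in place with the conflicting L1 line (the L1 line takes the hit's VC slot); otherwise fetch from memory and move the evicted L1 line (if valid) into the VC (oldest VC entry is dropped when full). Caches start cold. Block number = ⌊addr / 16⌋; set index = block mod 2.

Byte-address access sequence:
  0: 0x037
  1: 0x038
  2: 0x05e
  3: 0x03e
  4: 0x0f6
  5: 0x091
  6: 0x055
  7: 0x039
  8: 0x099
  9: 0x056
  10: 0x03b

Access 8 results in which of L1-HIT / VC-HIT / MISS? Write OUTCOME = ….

OUTCOME = VC-HIT

  [0] addr=0x37 blk=3 s=1: MISS | VC []
  [1] addr=0x38 blk=3 s=1: L1-HIT | VC []
  [2] addr=0x5e blk=5 s=1: MISS | VC [3]
  [3] addr=0x3e blk=3 s=1: VC-HIT | VC [5]
  [4] addr=0xf6 blk=15 s=1: MISS | VC [5, 3]
  [5] addr=0x91 blk=9 s=1: MISS | VC [5, 3, 15]
  [6] addr=0x55 blk=5 s=1: VC-HIT | VC [9, 3, 15]
  [7] addr=0x39 blk=3 s=1: VC-HIT | VC [9, 5, 15]
  [8] addr=0x99 blk=9 s=1: VC-HIT | VC [3, 5, 15]
  [9] addr=0x56 blk=5 s=1: VC-HIT | VC [3, 9, 15]
  [10] addr=0x3b blk=3 s=1: VC-HIT | VC [5, 9, 15]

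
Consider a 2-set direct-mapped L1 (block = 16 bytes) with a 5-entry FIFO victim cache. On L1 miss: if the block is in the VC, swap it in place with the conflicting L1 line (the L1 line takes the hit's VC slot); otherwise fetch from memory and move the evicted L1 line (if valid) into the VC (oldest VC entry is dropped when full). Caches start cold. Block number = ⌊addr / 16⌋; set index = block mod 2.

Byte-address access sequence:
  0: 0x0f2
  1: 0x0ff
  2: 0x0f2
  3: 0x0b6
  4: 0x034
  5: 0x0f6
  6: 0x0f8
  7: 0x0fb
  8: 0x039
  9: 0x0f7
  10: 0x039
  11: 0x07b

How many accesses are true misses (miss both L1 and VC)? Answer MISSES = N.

0: 0xf2 (blk 15, set 1) → MISS  vc=[]
1: 0xff (blk 15, set 1) → L1-HIT  vc=[]
2: 0xf2 (blk 15, set 1) → L1-HIT  vc=[]
3: 0xb6 (blk 11, set 1) → MISS  vc=[15]
4: 0x34 (blk 3, set 1) → MISS  vc=[15, 11]
5: 0xf6 (blk 15, set 1) → VC-HIT  vc=[3, 11]
6: 0xf8 (blk 15, set 1) → L1-HIT  vc=[3, 11]
7: 0xfb (blk 15, set 1) → L1-HIT  vc=[3, 11]
8: 0x39 (blk 3, set 1) → VC-HIT  vc=[15, 11]
9: 0xf7 (blk 15, set 1) → VC-HIT  vc=[3, 11]
10: 0x39 (blk 3, set 1) → VC-HIT  vc=[15, 11]
11: 0x7b (blk 7, set 1) → MISS  vc=[15, 11, 3]

MISSES = 4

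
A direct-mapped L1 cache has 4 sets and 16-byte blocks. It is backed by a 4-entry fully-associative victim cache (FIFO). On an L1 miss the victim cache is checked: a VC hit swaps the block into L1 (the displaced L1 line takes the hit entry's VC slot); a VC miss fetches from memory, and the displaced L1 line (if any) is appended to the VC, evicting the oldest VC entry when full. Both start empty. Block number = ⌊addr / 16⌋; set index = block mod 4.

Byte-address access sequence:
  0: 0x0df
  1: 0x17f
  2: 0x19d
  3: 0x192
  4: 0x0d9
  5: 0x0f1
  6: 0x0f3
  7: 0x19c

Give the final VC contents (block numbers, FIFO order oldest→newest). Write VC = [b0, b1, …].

#0 0xdf→b13/s1 MISS; vc=[]
#1 0x17f→b23/s3 MISS; vc=[]
#2 0x19d→b25/s1 MISS; vc=[13]
#3 0x192→b25/s1 L1-HIT; vc=[13]
#4 0xd9→b13/s1 VC-HIT; vc=[25]
#5 0xf1→b15/s3 MISS; vc=[25,23]
#6 0xf3→b15/s3 L1-HIT; vc=[25,23]
#7 0x19c→b25/s1 VC-HIT; vc=[13,23]

VC = [13, 23]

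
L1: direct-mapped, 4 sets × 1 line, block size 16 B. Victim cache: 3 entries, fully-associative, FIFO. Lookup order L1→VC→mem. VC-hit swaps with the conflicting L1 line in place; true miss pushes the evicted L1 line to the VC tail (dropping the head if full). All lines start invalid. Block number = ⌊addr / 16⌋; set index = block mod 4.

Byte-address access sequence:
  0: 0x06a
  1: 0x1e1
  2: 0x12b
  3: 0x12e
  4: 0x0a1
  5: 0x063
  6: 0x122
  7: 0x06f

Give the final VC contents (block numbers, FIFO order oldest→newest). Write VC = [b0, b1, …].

#0 0x6a→b6/s2 MISS; vc=[]
#1 0x1e1→b30/s2 MISS; vc=[6]
#2 0x12b→b18/s2 MISS; vc=[6,30]
#3 0x12e→b18/s2 L1-HIT; vc=[6,30]
#4 0xa1→b10/s2 MISS; vc=[6,30,18]
#5 0x63→b6/s2 VC-HIT; vc=[10,30,18]
#6 0x122→b18/s2 VC-HIT; vc=[10,30,6]
#7 0x6f→b6/s2 VC-HIT; vc=[10,30,18]

VC = [10, 30, 18]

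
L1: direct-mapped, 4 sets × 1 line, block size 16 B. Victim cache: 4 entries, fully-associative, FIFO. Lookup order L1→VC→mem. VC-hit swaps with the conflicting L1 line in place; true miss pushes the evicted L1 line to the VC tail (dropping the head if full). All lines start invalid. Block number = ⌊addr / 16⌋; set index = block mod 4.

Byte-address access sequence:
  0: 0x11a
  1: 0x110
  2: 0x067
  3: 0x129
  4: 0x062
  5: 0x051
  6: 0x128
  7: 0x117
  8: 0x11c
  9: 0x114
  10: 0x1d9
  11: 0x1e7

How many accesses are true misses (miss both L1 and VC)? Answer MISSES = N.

  [0] addr=0x11a blk=17 s=1: MISS | VC []
  [1] addr=0x110 blk=17 s=1: L1-HIT | VC []
  [2] addr=0x67 blk=6 s=2: MISS | VC []
  [3] addr=0x129 blk=18 s=2: MISS | VC [6]
  [4] addr=0x62 blk=6 s=2: VC-HIT | VC [18]
  [5] addr=0x51 blk=5 s=1: MISS | VC [18, 17]
  [6] addr=0x128 blk=18 s=2: VC-HIT | VC [6, 17]
  [7] addr=0x117 blk=17 s=1: VC-HIT | VC [6, 5]
  [8] addr=0x11c blk=17 s=1: L1-HIT | VC [6, 5]
  [9] addr=0x114 blk=17 s=1: L1-HIT | VC [6, 5]
  [10] addr=0x1d9 blk=29 s=1: MISS | VC [6, 5, 17]
  [11] addr=0x1e7 blk=30 s=2: MISS | VC [6, 5, 17, 18]

MISSES = 6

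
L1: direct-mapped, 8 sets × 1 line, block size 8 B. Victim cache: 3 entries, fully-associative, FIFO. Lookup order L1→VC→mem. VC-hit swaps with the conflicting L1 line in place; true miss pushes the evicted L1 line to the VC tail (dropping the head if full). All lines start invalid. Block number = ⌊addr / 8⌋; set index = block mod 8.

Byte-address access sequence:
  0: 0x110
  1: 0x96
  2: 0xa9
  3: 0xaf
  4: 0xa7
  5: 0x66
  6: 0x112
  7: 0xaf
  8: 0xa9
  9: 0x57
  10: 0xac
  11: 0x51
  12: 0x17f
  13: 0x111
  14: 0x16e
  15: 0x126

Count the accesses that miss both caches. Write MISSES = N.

#0 0x110→b34/s2 MISS; vc=[]
#1 0x96→b18/s2 MISS; vc=[34]
#2 0xa9→b21/s5 MISS; vc=[34]
#3 0xaf→b21/s5 L1-HIT; vc=[34]
#4 0xa7→b20/s4 MISS; vc=[34]
#5 0x66→b12/s4 MISS; vc=[34,20]
#6 0x112→b34/s2 VC-HIT; vc=[18,20]
#7 0xaf→b21/s5 L1-HIT; vc=[18,20]
#8 0xa9→b21/s5 L1-HIT; vc=[18,20]
#9 0x57→b10/s2 MISS; vc=[18,20,34]
#10 0xac→b21/s5 L1-HIT; vc=[18,20,34]
#11 0x51→b10/s2 L1-HIT; vc=[18,20,34]
#12 0x17f→b47/s7 MISS; vc=[18,20,34]
#13 0x111→b34/s2 VC-HIT; vc=[18,20,10]
#14 0x16e→b45/s5 MISS; vc=[20,10,21]
#15 0x126→b36/s4 MISS; vc=[10,21,12]

MISSES = 9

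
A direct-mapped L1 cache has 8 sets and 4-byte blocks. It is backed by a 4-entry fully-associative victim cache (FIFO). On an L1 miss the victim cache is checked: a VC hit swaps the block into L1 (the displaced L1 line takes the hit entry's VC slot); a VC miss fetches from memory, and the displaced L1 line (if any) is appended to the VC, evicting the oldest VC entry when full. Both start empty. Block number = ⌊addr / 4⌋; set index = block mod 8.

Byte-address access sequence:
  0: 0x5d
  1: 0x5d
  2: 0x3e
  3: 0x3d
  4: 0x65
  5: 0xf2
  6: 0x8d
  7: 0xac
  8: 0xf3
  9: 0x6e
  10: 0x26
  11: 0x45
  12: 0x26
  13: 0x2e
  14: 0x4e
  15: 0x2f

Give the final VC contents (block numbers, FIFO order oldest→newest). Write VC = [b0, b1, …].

#0 0x5d→b23/s7 MISS; vc=[]
#1 0x5d→b23/s7 L1-HIT; vc=[]
#2 0x3e→b15/s7 MISS; vc=[23]
#3 0x3d→b15/s7 L1-HIT; vc=[23]
#4 0x65→b25/s1 MISS; vc=[23]
#5 0xf2→b60/s4 MISS; vc=[23]
#6 0x8d→b35/s3 MISS; vc=[23]
#7 0xac→b43/s3 MISS; vc=[23,35]
#8 0xf3→b60/s4 L1-HIT; vc=[23,35]
#9 0x6e→b27/s3 MISS; vc=[23,35,43]
#10 0x26→b9/s1 MISS; vc=[23,35,43,25]
#11 0x45→b17/s1 MISS; vc=[35,43,25,9]
#12 0x26→b9/s1 VC-HIT; vc=[35,43,25,17]
#13 0x2e→b11/s3 MISS; vc=[43,25,17,27]
#14 0x4e→b19/s3 MISS; vc=[25,17,27,11]
#15 0x2f→b11/s3 VC-HIT; vc=[25,17,27,19]

VC = [25, 17, 27, 19]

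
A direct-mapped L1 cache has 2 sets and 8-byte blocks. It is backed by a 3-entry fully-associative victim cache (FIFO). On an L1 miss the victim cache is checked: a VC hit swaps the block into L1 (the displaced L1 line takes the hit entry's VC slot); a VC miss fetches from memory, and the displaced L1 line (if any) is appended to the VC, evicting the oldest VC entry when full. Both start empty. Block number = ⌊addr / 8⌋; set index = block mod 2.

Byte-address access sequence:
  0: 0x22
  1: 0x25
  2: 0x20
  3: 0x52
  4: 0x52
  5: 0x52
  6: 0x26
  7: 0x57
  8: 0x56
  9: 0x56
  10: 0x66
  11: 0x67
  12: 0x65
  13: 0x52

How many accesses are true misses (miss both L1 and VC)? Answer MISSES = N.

  [0] addr=0x22 blk=4 s=0: MISS | VC []
  [1] addr=0x25 blk=4 s=0: L1-HIT | VC []
  [2] addr=0x20 blk=4 s=0: L1-HIT | VC []
  [3] addr=0x52 blk=10 s=0: MISS | VC [4]
  [4] addr=0x52 blk=10 s=0: L1-HIT | VC [4]
  [5] addr=0x52 blk=10 s=0: L1-HIT | VC [4]
  [6] addr=0x26 blk=4 s=0: VC-HIT | VC [10]
  [7] addr=0x57 blk=10 s=0: VC-HIT | VC [4]
  [8] addr=0x56 blk=10 s=0: L1-HIT | VC [4]
  [9] addr=0x56 blk=10 s=0: L1-HIT | VC [4]
  [10] addr=0x66 blk=12 s=0: MISS | VC [4, 10]
  [11] addr=0x67 blk=12 s=0: L1-HIT | VC [4, 10]
  [12] addr=0x65 blk=12 s=0: L1-HIT | VC [4, 10]
  [13] addr=0x52 blk=10 s=0: VC-HIT | VC [4, 12]

MISSES = 3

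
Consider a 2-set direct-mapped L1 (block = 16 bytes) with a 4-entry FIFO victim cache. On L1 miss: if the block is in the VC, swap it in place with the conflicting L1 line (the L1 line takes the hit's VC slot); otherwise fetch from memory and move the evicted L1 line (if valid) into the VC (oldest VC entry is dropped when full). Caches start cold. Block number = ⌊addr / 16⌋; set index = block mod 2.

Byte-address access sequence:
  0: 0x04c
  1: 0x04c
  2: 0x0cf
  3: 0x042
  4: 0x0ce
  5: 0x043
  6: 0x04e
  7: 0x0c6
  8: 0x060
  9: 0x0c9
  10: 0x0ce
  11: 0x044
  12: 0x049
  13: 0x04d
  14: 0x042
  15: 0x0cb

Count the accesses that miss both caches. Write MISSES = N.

0: 0x4c (blk 4, set 0) → MISS  vc=[]
1: 0x4c (blk 4, set 0) → L1-HIT  vc=[]
2: 0xcf (blk 12, set 0) → MISS  vc=[4]
3: 0x42 (blk 4, set 0) → VC-HIT  vc=[12]
4: 0xce (blk 12, set 0) → VC-HIT  vc=[4]
5: 0x43 (blk 4, set 0) → VC-HIT  vc=[12]
6: 0x4e (blk 4, set 0) → L1-HIT  vc=[12]
7: 0xc6 (blk 12, set 0) → VC-HIT  vc=[4]
8: 0x60 (blk 6, set 0) → MISS  vc=[4, 12]
9: 0xc9 (blk 12, set 0) → VC-HIT  vc=[4, 6]
10: 0xce (blk 12, set 0) → L1-HIT  vc=[4, 6]
11: 0x44 (blk 4, set 0) → VC-HIT  vc=[12, 6]
12: 0x49 (blk 4, set 0) → L1-HIT  vc=[12, 6]
13: 0x4d (blk 4, set 0) → L1-HIT  vc=[12, 6]
14: 0x42 (blk 4, set 0) → L1-HIT  vc=[12, 6]
15: 0xcb (blk 12, set 0) → VC-HIT  vc=[4, 6]

MISSES = 3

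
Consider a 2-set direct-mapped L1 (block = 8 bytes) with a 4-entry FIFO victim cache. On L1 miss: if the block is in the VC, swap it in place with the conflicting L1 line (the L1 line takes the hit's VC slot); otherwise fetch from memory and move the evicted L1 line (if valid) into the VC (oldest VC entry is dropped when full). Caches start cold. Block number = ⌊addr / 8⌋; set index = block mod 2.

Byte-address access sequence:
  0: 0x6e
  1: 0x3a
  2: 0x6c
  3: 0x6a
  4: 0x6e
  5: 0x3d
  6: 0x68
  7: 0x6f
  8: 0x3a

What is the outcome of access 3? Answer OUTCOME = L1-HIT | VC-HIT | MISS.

#0 0x6e→b13/s1 MISS; vc=[]
#1 0x3a→b7/s1 MISS; vc=[13]
#2 0x6c→b13/s1 VC-HIT; vc=[7]
#3 0x6a→b13/s1 L1-HIT; vc=[7]
#4 0x6e→b13/s1 L1-HIT; vc=[7]
#5 0x3d→b7/s1 VC-HIT; vc=[13]
#6 0x68→b13/s1 VC-HIT; vc=[7]
#7 0x6f→b13/s1 L1-HIT; vc=[7]
#8 0x3a→b7/s1 VC-HIT; vc=[13]

OUTCOME = L1-HIT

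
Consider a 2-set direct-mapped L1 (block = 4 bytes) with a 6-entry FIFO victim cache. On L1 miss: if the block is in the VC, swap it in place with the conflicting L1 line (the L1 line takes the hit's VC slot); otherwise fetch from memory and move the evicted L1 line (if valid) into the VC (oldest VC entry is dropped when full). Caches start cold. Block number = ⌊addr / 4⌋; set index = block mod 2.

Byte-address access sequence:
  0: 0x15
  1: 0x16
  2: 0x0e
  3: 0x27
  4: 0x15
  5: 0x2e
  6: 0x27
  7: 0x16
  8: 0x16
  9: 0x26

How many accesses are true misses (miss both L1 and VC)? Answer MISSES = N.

MISSES = 4

#0 0x15→b5/s1 MISS; vc=[]
#1 0x16→b5/s1 L1-HIT; vc=[]
#2 0xe→b3/s1 MISS; vc=[5]
#3 0x27→b9/s1 MISS; vc=[5,3]
#4 0x15→b5/s1 VC-HIT; vc=[9,3]
#5 0x2e→b11/s1 MISS; vc=[9,3,5]
#6 0x27→b9/s1 VC-HIT; vc=[11,3,5]
#7 0x16→b5/s1 VC-HIT; vc=[11,3,9]
#8 0x16→b5/s1 L1-HIT; vc=[11,3,9]
#9 0x26→b9/s1 VC-HIT; vc=[11,3,5]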